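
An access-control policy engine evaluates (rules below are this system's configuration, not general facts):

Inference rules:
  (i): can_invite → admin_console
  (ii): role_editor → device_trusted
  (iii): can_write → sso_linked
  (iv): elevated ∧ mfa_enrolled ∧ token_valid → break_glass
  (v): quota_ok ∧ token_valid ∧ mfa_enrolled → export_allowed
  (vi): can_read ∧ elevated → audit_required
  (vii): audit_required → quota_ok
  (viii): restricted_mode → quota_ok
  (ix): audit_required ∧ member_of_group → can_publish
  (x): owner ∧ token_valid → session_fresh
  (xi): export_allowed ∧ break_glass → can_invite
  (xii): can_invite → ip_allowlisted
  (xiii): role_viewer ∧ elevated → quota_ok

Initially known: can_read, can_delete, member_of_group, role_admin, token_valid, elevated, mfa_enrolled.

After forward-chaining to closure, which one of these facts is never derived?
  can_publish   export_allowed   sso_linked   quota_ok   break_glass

sso_linked

Round 1: (iv) [elevated ∧ mfa_enrolled ∧ token_valid → break_glass]; (vi) [can_read ∧ elevated → audit_required]. Adds break_glass, audit_required.
Round 2: (vii) [audit_required → quota_ok]; (ix) [audit_required ∧ member_of_group → can_publish]. Adds quota_ok, can_publish.
Round 3: (v) [quota_ok ∧ token_valid ∧ mfa_enrolled → export_allowed]. Adds export_allowed.
Round 4: (xi) [export_allowed ∧ break_glass → can_invite]. Adds can_invite.
Round 5: (i) [can_invite → admin_console]; (xii) [can_invite → ip_allowlisted]. Adds admin_console, ip_allowlisted.
Derived: quota_ok (round 2), can_publish (round 2), export_allowed (round 3), break_glass (round 1). sso_linked never appears in any round.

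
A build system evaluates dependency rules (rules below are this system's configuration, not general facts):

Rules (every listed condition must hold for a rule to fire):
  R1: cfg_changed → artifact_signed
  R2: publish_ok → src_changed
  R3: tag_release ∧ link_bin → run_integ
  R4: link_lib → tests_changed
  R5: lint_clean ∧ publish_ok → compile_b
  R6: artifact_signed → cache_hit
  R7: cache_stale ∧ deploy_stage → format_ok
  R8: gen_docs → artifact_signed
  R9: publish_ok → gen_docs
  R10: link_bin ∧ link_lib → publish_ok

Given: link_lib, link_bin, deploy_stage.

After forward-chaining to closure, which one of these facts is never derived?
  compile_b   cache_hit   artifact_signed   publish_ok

compile_b

[1] R4 [link_lib → tests_changed]; R10 [link_bin ∧ link_lib → publish_ok]. ⇒ new: tests_changed, publish_ok.
[2] R2 [publish_ok → src_changed]; R9 [publish_ok → gen_docs]. ⇒ new: src_changed, gen_docs.
[3] R8 [gen_docs → artifact_signed]. ⇒ new: artifact_signed.
[4] R6 [artifact_signed → cache_hit]. ⇒ new: cache_hit.
Derived: publish_ok (round 1), artifact_signed (round 3), cache_hit (round 4). compile_b never appears in any round.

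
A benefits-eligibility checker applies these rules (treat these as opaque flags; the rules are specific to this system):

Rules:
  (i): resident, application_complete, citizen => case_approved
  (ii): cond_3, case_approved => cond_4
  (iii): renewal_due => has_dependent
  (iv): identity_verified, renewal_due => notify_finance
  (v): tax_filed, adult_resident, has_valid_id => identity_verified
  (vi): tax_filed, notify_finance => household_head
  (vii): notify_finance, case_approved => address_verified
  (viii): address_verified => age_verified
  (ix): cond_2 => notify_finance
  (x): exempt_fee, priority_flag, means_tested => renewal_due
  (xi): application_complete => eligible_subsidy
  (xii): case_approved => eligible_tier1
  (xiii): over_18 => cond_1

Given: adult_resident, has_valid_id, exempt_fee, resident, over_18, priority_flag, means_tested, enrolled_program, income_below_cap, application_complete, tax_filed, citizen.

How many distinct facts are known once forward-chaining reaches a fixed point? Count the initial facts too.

23

[1] (i) [resident, application_complete, citizen => case_approved]; (v) [tax_filed, adult_resident, has_valid_id => identity_verified]; (x) [exempt_fee, priority_flag, means_tested => renewal_due]; (xi) [application_complete => eligible_subsidy]; (xiii) [over_18 => cond_1]. ⇒ new: case_approved, identity_verified, renewal_due, eligible_subsidy, cond_1.
[2] (iii) [renewal_due => has_dependent]; (iv) [identity_verified, renewal_due => notify_finance]; (xii) [case_approved => eligible_tier1]. ⇒ new: has_dependent, notify_finance, eligible_tier1.
[3] (vi) [tax_filed, notify_finance => household_head]; (vii) [notify_finance, case_approved => address_verified]. ⇒ new: household_head, address_verified.
[4] (viii) [address_verified => age_verified]. ⇒ new: age_verified.
Closure: {address_verified, adult_resident, age_verified, application_complete, case_approved, citizen, cond_1, eligible_subsidy, eligible_tier1, enrolled_program, exempt_fee, has_dependent, has_valid_id, household_head, identity_verified, income_below_cap, means_tested, notify_finance, over_18, priority_flag, renewal_due, resident, tax_filed} — 23 facts.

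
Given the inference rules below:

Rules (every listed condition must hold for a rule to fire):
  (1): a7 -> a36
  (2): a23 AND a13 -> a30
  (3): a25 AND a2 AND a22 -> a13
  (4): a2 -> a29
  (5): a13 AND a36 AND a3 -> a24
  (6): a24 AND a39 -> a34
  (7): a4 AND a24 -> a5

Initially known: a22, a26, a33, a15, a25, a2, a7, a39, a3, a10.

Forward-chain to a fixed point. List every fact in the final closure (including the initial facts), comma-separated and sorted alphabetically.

a10, a13, a15, a2, a22, a24, a25, a26, a29, a3, a33, a34, a36, a39, a7

Round 1 fires (1), (3), (4), giving a36, a13, a29.
Round 2 fires (5), giving a24.
Round 3 fires (6), giving a34.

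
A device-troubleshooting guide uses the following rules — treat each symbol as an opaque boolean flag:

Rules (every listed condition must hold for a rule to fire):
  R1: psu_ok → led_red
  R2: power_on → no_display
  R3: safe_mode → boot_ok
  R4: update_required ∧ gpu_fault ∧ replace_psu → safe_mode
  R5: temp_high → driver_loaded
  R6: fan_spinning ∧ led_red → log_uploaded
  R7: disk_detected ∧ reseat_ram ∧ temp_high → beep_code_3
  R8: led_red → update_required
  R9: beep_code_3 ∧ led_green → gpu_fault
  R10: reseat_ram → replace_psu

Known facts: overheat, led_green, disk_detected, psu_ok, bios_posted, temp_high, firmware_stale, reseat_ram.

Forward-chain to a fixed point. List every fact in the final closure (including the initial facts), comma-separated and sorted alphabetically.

beep_code_3, bios_posted, boot_ok, disk_detected, driver_loaded, firmware_stale, gpu_fault, led_green, led_red, overheat, psu_ok, replace_psu, reseat_ram, safe_mode, temp_high, update_required

Round 1 — R1, R5, R7, R10, derive led_red, driver_loaded, beep_code_3, replace_psu.
Round 2 — R8, R9, derive update_required, gpu_fault.
Round 3 — R4, derive safe_mode.
Round 4 — R3, derive boot_ok.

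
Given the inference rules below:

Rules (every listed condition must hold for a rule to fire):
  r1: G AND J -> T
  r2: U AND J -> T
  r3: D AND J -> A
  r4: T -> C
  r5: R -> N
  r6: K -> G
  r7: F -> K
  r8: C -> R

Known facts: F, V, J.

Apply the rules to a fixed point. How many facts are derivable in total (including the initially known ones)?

9

[1] r7 [F -> K]. ⇒ new: K.
[2] r6 [K -> G]. ⇒ new: G.
[3] r1 [G AND J -> T]. ⇒ new: T.
[4] r4 [T -> C]. ⇒ new: C.
[5] r8 [C -> R]. ⇒ new: R.
[6] r5 [R -> N]. ⇒ new: N.
Closure: {C, F, G, J, K, N, R, T, V} — 9 facts.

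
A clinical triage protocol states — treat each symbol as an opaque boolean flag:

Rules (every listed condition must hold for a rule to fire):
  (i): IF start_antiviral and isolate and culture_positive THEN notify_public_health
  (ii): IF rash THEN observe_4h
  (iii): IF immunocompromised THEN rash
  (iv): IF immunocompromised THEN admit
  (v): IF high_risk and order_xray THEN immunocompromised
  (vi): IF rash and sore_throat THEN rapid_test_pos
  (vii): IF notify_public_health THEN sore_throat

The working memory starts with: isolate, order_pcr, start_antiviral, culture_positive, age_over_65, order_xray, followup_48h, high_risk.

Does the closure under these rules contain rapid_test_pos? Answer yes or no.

yes

Round 1: (i) [IF start_antiviral and isolate and culture_positive THEN notify_public_health]; (v) [IF high_risk and order_xray THEN immunocompromised]. Adds notify_public_health, immunocompromised.
Round 2: (iii) [IF immunocompromised THEN rash]; (iv) [IF immunocompromised THEN admit]; (vii) [IF notify_public_health THEN sore_throat]. Adds rash, admit, sore_throat.
Round 3: (ii) [IF rash THEN observe_4h]; (vi) [IF rash and sore_throat THEN rapid_test_pos]. Adds observe_4h, rapid_test_pos.
rapid_test_pos appears in round 3, so it is derivable.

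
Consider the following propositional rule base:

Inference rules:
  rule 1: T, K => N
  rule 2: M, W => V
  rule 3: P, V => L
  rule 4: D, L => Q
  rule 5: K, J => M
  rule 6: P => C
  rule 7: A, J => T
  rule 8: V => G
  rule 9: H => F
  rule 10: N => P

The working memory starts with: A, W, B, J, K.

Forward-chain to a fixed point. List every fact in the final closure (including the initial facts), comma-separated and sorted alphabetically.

A, B, C, G, J, K, L, M, N, P, T, V, W

Round 1 fires rule 5, rule 7, giving M, T.
Round 2 fires rule 1, rule 2, giving N, V.
Round 3 fires rule 8, rule 10, giving G, P.
Round 4 fires rule 3, rule 6, giving L, C.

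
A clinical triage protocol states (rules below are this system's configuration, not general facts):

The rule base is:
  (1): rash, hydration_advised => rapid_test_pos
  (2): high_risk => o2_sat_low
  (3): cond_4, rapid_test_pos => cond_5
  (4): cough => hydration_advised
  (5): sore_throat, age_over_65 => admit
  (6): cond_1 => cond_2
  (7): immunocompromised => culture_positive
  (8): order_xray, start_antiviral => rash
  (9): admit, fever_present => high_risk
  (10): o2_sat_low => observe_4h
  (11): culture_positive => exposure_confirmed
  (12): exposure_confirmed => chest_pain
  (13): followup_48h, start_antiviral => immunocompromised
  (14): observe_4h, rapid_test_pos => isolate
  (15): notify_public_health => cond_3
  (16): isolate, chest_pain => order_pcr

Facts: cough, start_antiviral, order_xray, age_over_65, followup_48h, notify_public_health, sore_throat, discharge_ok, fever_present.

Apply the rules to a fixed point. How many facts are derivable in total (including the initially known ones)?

Round 1 fires (4), (5), (8), (13), (15), giving hydration_advised, admit, rash, immunocompromised, cond_3.
Round 2 fires (1), (7), (9), giving rapid_test_pos, culture_positive, high_risk.
Round 3 fires (2), (11), giving o2_sat_low, exposure_confirmed.
Round 4 fires (10), (12), giving observe_4h, chest_pain.
Round 5 fires (14), giving isolate.
Round 6 fires (16), giving order_pcr.
Closure: {admit, age_over_65, chest_pain, cond_3, cough, culture_positive, discharge_ok, exposure_confirmed, fever_present, followup_48h, high_risk, hydration_advised, immunocompromised, isolate, notify_public_health, o2_sat_low, observe_4h, order_pcr, order_xray, rapid_test_pos, rash, sore_throat, start_antiviral} — 23 facts.

23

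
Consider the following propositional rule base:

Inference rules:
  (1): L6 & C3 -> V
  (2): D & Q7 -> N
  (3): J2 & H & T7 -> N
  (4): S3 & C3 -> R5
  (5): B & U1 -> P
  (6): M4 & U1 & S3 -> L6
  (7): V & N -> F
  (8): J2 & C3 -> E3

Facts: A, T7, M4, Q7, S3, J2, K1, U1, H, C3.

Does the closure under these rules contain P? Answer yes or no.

no

Round 1 fires (3), (4), (6), (8), giving N, R5, L6, E3.
Round 2 fires (1), giving V.
Round 3 fires (7), giving F.
Fixed point reached. P is concluded only by (5); (5) needs B (never derived).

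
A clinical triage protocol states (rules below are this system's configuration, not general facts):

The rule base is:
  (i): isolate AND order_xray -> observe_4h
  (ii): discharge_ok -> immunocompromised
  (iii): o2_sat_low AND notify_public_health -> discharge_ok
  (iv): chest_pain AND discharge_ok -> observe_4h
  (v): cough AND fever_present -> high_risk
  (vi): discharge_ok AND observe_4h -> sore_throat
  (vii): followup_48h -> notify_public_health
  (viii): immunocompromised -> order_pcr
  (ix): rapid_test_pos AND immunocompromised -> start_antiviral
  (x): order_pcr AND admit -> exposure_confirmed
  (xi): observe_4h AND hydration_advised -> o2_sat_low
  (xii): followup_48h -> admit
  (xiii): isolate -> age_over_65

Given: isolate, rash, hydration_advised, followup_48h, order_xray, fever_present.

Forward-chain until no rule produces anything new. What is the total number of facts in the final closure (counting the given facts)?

Round 1: (i) [isolate AND order_xray -> observe_4h]; (vii) [followup_48h -> notify_public_health]; (xii) [followup_48h -> admit]; (xiii) [isolate -> age_over_65]. New: observe_4h, notify_public_health, admit, age_over_65.
Round 2: (xi) [observe_4h AND hydration_advised -> o2_sat_low]. New: o2_sat_low.
Round 3: (iii) [o2_sat_low AND notify_public_health -> discharge_ok]. New: discharge_ok.
Round 4: (ii) [discharge_ok -> immunocompromised]; (vi) [discharge_ok AND observe_4h -> sore_throat]. New: immunocompromised, sore_throat.
Round 5: (viii) [immunocompromised -> order_pcr]. New: order_pcr.
Round 6: (x) [order_pcr AND admit -> exposure_confirmed]. New: exposure_confirmed.
Closure: {admit, age_over_65, discharge_ok, exposure_confirmed, fever_present, followup_48h, hydration_advised, immunocompromised, isolate, notify_public_health, o2_sat_low, observe_4h, order_pcr, order_xray, rash, sore_throat} — 16 facts.

16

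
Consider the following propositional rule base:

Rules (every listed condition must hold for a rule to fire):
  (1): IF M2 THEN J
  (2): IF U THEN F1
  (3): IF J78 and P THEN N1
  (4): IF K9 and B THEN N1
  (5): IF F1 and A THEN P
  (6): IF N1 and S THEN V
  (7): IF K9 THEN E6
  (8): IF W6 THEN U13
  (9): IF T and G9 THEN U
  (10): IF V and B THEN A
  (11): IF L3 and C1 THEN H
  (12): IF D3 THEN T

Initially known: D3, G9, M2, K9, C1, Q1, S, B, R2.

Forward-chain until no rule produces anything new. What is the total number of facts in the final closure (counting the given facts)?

Round 1 fires (1), (4), (7), (12), giving J, N1, E6, T.
Round 2 fires (6), (9), giving V, U.
Round 3 fires (2), (10), giving F1, A.
Round 4 fires (5), giving P.
Closure: {A, B, C1, D3, E6, F1, G9, J, K9, M2, N1, P, Q1, R2, S, T, U, V} — 18 facts.

18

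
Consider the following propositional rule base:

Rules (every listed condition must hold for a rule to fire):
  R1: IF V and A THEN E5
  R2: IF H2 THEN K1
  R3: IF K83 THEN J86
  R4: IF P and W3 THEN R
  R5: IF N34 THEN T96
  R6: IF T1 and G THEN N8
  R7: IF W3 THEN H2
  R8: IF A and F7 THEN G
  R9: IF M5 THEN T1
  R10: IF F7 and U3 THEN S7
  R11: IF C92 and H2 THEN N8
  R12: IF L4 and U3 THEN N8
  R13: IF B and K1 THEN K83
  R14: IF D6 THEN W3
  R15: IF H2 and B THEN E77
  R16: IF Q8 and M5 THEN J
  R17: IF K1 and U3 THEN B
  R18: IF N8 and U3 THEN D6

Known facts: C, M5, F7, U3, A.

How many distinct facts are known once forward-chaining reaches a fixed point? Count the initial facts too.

17

Round 1: R8 [IF A and F7 THEN G]; R9 [IF M5 THEN T1]; R10 [IF F7 and U3 THEN S7]. New: G, T1, S7.
Round 2: R6 [IF T1 and G THEN N8]. New: N8.
Round 3: R18 [IF N8 and U3 THEN D6]. New: D6.
Round 4: R14 [IF D6 THEN W3]. New: W3.
Round 5: R7 [IF W3 THEN H2]. New: H2.
Round 6: R2 [IF H2 THEN K1]. New: K1.
Round 7: R17 [IF K1 and U3 THEN B]. New: B.
Round 8: R13 [IF B and K1 THEN K83]; R15 [IF H2 and B THEN E77]. New: K83, E77.
Round 9: R3 [IF K83 THEN J86]. New: J86.
Closure: {A, B, C, D6, E77, F7, G, H2, J86, K1, K83, M5, N8, S7, T1, U3, W3} — 17 facts.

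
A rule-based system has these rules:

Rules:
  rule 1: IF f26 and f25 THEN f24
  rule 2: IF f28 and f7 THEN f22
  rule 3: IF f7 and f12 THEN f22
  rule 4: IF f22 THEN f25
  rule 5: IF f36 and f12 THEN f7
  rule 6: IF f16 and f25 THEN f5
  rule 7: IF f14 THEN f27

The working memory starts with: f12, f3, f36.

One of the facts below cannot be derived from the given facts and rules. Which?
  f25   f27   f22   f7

Round 1 — rule 5, derive f7.
Round 2 — rule 3, derive f22.
Round 3 — rule 4, derive f25.
Derived: f22 (round 2), f7 (round 1), f25 (round 3). f27 never appears in any round.

f27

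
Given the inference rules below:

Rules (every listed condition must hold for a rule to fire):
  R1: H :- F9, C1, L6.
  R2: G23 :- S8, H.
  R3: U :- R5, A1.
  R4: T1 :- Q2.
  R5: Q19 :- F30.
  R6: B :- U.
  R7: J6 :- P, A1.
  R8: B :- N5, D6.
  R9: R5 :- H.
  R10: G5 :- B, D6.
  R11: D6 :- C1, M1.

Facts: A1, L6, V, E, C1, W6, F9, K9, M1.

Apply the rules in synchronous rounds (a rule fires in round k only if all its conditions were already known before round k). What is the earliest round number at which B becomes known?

4

Round 1: R1 [H :- F9, C1, L6.]; R11 [D6 :- C1, M1.]. New: H, D6.
Round 2: R9 [R5 :- H.]. New: R5.
Round 3: R3 [U :- R5, A1.]. New: U.
Round 4: R6 [B :- U.]. New: B.
B first appears in round 4.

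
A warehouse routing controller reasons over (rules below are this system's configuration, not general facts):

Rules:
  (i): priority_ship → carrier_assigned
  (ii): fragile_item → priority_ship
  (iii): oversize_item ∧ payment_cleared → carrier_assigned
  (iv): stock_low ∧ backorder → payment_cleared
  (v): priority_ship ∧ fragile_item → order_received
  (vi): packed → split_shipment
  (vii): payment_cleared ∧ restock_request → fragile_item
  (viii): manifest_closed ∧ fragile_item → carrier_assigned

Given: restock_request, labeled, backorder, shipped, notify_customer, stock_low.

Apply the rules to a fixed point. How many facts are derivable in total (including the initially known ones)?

11

Round 1: (iv) [stock_low ∧ backorder → payment_cleared]. New: payment_cleared.
Round 2: (vii) [payment_cleared ∧ restock_request → fragile_item]. New: fragile_item.
Round 3: (ii) [fragile_item → priority_ship]. New: priority_ship.
Round 4: (i) [priority_ship → carrier_assigned]; (v) [priority_ship ∧ fragile_item → order_received]. New: carrier_assigned, order_received.
Closure: {backorder, carrier_assigned, fragile_item, labeled, notify_customer, order_received, payment_cleared, priority_ship, restock_request, shipped, stock_low} — 11 facts.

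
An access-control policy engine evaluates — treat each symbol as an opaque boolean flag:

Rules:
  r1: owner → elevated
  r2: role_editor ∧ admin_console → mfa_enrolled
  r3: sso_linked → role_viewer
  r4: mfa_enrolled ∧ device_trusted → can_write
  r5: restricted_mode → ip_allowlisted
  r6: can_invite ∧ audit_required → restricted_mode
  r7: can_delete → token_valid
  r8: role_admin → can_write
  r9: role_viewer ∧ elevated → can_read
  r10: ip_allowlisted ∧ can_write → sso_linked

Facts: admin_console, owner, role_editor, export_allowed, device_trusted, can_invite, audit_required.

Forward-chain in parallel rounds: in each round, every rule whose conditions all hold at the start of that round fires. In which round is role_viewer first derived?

[1] r1 [owner → elevated]; r2 [role_editor ∧ admin_console → mfa_enrolled]; r6 [can_invite ∧ audit_required → restricted_mode]. ⇒ new: elevated, mfa_enrolled, restricted_mode.
[2] r4 [mfa_enrolled ∧ device_trusted → can_write]; r5 [restricted_mode → ip_allowlisted]. ⇒ new: can_write, ip_allowlisted.
[3] r10 [ip_allowlisted ∧ can_write → sso_linked]. ⇒ new: sso_linked.
[4] r3 [sso_linked → role_viewer]. ⇒ new: role_viewer.
role_viewer first appears in round 4.

4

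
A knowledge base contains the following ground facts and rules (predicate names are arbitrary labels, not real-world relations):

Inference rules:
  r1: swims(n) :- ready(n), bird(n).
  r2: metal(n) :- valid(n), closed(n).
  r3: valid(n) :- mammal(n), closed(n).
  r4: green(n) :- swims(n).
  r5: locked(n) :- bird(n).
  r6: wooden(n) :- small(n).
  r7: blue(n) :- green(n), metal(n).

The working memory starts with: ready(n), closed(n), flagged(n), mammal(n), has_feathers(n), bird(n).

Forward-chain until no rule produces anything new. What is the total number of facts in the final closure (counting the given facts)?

Round 1 fires r1, r3, r5, giving swims(n), valid(n), locked(n).
Round 2 fires r2, r4, giving metal(n), green(n).
Round 3 fires r7, giving blue(n).
Closure: {bird(n), blue(n), closed(n), flagged(n), green(n), has_feathers(n), locked(n), mammal(n), metal(n), ready(n), swims(n), valid(n)} — 12 facts.

12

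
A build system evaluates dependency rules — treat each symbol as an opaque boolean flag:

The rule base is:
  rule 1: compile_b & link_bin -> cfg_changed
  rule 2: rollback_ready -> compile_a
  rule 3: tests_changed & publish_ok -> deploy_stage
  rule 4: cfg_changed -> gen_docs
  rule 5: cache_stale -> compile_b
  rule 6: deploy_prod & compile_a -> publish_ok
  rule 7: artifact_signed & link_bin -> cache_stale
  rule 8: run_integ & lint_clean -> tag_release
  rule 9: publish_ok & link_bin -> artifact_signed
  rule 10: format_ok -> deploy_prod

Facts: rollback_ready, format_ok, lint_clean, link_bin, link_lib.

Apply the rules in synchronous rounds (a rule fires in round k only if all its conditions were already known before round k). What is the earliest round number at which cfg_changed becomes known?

Round 1: rule 2 [rollback_ready -> compile_a]; rule 10 [format_ok -> deploy_prod]. New: compile_a, deploy_prod.
Round 2: rule 6 [deploy_prod & compile_a -> publish_ok]. New: publish_ok.
Round 3: rule 9 [publish_ok & link_bin -> artifact_signed]. New: artifact_signed.
Round 4: rule 7 [artifact_signed & link_bin -> cache_stale]. New: cache_stale.
Round 5: rule 5 [cache_stale -> compile_b]. New: compile_b.
Round 6: rule 1 [compile_b & link_bin -> cfg_changed]. New: cfg_changed.
cfg_changed first appears in round 6.

6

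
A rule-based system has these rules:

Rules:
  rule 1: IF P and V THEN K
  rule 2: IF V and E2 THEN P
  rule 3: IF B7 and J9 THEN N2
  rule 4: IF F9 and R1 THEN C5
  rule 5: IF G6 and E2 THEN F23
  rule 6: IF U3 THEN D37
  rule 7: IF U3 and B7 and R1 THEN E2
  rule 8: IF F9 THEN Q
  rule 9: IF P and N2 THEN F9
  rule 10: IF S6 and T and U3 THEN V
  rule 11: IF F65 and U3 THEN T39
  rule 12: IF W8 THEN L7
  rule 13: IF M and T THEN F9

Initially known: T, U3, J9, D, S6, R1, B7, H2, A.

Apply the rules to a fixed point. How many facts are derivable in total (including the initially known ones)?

18

Round 1 fires rule 3, rule 6, rule 7, rule 10, giving N2, D37, E2, V.
Round 2 fires rule 2, giving P.
Round 3 fires rule 1, rule 9, giving K, F9.
Round 4 fires rule 4, rule 8, giving C5, Q.
Closure: {A, B7, C5, D, D37, E2, F9, H2, J9, K, N2, P, Q, R1, S6, T, U3, V} — 18 facts.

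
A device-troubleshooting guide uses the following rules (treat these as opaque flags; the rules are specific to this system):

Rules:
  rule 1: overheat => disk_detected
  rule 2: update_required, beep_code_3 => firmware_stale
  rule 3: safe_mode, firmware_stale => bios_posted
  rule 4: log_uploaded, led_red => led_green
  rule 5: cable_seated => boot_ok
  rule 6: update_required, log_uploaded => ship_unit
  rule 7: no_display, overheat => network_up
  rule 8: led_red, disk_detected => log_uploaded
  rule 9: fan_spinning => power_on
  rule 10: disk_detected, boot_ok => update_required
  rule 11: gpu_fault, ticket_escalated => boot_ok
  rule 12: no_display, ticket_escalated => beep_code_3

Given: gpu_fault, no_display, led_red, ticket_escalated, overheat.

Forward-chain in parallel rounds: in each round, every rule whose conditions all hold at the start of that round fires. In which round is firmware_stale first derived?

3

Round 1: rule 1 [overheat => disk_detected]; rule 7 [no_display, overheat => network_up]; rule 11 [gpu_fault, ticket_escalated => boot_ok]; rule 12 [no_display, ticket_escalated => beep_code_3]. New: disk_detected, network_up, boot_ok, beep_code_3.
Round 2: rule 8 [led_red, disk_detected => log_uploaded]; rule 10 [disk_detected, boot_ok => update_required]. New: log_uploaded, update_required.
Round 3: rule 2 [update_required, beep_code_3 => firmware_stale]; rule 4 [log_uploaded, led_red => led_green]; rule 6 [update_required, log_uploaded => ship_unit]. New: firmware_stale, led_green, ship_unit.
firmware_stale first appears in round 3.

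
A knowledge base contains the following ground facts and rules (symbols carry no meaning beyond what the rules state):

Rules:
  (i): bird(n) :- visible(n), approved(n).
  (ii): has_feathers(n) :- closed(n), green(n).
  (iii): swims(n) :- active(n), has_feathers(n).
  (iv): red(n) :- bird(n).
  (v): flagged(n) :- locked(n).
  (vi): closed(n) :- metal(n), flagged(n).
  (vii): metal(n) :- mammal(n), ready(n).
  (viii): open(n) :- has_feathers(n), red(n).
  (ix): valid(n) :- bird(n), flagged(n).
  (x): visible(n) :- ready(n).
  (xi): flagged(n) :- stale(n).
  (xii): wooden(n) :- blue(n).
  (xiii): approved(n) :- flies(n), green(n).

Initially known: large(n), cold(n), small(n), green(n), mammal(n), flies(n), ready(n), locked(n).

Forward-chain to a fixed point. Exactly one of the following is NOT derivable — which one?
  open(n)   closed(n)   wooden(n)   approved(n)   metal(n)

wooden(n)

[1] (v) [flagged(n) :- locked(n).]; (vii) [metal(n) :- mammal(n), ready(n).]; (x) [visible(n) :- ready(n).]; (xiii) [approved(n) :- flies(n), green(n).]. ⇒ new: flagged(n), metal(n), visible(n), approved(n).
[2] (i) [bird(n) :- visible(n), approved(n).]; (vi) [closed(n) :- metal(n), flagged(n).]. ⇒ new: bird(n), closed(n).
[3] (ii) [has_feathers(n) :- closed(n), green(n).]; (iv) [red(n) :- bird(n).]; (ix) [valid(n) :- bird(n), flagged(n).]. ⇒ new: has_feathers(n), red(n), valid(n).
[4] (viii) [open(n) :- has_feathers(n), red(n).]. ⇒ new: open(n).
Derived: approved(n) (round 1), closed(n) (round 2), open(n) (round 4), metal(n) (round 1). wooden(n) never appears in any round.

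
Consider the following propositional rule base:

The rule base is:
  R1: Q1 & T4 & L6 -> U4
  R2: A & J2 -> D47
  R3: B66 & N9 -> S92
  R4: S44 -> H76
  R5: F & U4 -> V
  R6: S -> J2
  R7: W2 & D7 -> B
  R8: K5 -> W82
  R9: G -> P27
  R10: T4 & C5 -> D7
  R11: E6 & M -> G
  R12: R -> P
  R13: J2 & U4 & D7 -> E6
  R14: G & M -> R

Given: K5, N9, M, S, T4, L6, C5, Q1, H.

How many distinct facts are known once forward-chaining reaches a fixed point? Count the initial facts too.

18

[1] R1 [Q1 & T4 & L6 -> U4]; R6 [S -> J2]; R8 [K5 -> W82]; R10 [T4 & C5 -> D7]. ⇒ new: U4, J2, W82, D7.
[2] R13 [J2 & U4 & D7 -> E6]. ⇒ new: E6.
[3] R11 [E6 & M -> G]. ⇒ new: G.
[4] R9 [G -> P27]; R14 [G & M -> R]. ⇒ new: P27, R.
[5] R12 [R -> P]. ⇒ new: P.
Closure: {C5, D7, E6, G, H, J2, K5, L6, M, N9, P, P27, Q1, R, S, T4, U4, W82} — 18 facts.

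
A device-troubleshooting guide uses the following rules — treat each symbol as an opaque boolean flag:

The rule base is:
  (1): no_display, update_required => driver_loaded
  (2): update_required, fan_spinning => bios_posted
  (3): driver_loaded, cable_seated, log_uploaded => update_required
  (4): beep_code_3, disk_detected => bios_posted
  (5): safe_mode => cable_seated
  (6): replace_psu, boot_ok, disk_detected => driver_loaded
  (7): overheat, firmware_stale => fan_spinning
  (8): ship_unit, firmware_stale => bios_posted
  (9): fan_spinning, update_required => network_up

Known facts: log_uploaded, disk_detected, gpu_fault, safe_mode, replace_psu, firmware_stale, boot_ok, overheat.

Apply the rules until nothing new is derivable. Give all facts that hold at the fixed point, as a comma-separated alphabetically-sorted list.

bios_posted, boot_ok, cable_seated, disk_detected, driver_loaded, fan_spinning, firmware_stale, gpu_fault, log_uploaded, network_up, overheat, replace_psu, safe_mode, update_required

Round 1: (5) [safe_mode => cable_seated]; (6) [replace_psu, boot_ok, disk_detected => driver_loaded]; (7) [overheat, firmware_stale => fan_spinning]. New: cable_seated, driver_loaded, fan_spinning.
Round 2: (3) [driver_loaded, cable_seated, log_uploaded => update_required]. New: update_required.
Round 3: (2) [update_required, fan_spinning => bios_posted]; (9) [fan_spinning, update_required => network_up]. New: bios_posted, network_up.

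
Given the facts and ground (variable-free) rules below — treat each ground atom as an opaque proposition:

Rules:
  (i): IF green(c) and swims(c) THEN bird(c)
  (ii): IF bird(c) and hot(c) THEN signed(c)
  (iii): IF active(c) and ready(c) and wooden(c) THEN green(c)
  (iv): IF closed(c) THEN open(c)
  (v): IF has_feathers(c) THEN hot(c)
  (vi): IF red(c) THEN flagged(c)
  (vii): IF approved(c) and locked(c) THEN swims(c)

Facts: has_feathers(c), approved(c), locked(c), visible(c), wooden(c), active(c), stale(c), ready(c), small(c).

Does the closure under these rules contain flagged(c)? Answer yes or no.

no

Round 1: (iii) [IF active(c) and ready(c) and wooden(c) THEN green(c)]; (v) [IF has_feathers(c) THEN hot(c)]; (vii) [IF approved(c) and locked(c) THEN swims(c)]. Adds green(c), hot(c), swims(c).
Round 2: (i) [IF green(c) and swims(c) THEN bird(c)]. Adds bird(c).
Round 3: (ii) [IF bird(c) and hot(c) THEN signed(c)]. Adds signed(c).
Fixed point reached. flagged(c) is concluded only by (vi); (vi) needs red(c) (never derived).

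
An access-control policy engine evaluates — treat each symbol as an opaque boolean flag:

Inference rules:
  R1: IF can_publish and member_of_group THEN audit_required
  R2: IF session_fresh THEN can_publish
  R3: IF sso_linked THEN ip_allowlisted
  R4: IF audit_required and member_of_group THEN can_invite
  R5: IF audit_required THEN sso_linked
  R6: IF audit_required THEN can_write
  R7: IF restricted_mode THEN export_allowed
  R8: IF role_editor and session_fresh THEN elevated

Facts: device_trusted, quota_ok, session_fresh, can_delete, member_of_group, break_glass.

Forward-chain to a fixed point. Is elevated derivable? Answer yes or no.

no

Round 1 — R2, derive can_publish.
Round 2 — R1, derive audit_required.
Round 3 — R4, R5, R6, derive can_invite, sso_linked, can_write.
Round 4 — R3, derive ip_allowlisted.
Fixed point reached. elevated is concluded only by R8; R8 needs role_editor (never derived).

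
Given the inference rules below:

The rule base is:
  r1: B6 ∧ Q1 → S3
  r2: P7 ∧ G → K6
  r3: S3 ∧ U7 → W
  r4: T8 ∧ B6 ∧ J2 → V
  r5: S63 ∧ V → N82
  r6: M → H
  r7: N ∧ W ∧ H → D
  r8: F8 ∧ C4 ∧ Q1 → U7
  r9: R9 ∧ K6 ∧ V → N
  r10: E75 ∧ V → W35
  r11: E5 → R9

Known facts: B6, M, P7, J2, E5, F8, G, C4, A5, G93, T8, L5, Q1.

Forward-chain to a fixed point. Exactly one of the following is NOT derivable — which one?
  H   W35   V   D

W35

Round 1 — r1, r2, r4, r6, r8, r11, derive S3, K6, V, H, U7, R9.
Round 2 — r3, r9, derive W, N.
Round 3 — r7, derive D.
Derived: D (round 3), H (round 1), V (round 1). W35 never appears in any round.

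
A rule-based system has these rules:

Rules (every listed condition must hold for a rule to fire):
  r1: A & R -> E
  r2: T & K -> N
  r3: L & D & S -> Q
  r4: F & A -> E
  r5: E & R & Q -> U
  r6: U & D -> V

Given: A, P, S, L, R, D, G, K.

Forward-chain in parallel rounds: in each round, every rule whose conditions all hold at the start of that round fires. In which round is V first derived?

Round 1: r1 [A & R -> E]; r3 [L & D & S -> Q]. New: E, Q.
Round 2: r5 [E & R & Q -> U]. New: U.
Round 3: r6 [U & D -> V]. New: V.
V first appears in round 3.

3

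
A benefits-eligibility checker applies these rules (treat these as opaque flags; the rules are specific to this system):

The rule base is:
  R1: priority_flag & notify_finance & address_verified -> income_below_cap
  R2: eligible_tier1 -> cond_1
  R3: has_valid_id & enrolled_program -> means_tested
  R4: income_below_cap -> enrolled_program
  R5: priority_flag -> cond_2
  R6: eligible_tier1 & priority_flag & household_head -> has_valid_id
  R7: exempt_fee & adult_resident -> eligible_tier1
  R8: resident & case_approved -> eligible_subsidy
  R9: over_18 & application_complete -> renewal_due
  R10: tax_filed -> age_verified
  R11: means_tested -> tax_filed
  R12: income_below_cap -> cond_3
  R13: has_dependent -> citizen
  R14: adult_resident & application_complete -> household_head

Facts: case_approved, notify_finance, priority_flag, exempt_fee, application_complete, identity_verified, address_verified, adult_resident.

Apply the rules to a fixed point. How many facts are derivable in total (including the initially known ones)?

19

Round 1: R1 [priority_flag & notify_finance & address_verified -> income_below_cap]; R5 [priority_flag -> cond_2]; R7 [exempt_fee & adult_resident -> eligible_tier1]; R14 [adult_resident & application_complete -> household_head]. New: income_below_cap, cond_2, eligible_tier1, household_head.
Round 2: R2 [eligible_tier1 -> cond_1]; R4 [income_below_cap -> enrolled_program]; R6 [eligible_tier1 & priority_flag & household_head -> has_valid_id]; R12 [income_below_cap -> cond_3]. New: cond_1, enrolled_program, has_valid_id, cond_3.
Round 3: R3 [has_valid_id & enrolled_program -> means_tested]. New: means_tested.
Round 4: R11 [means_tested -> tax_filed]. New: tax_filed.
Round 5: R10 [tax_filed -> age_verified]. New: age_verified.
Closure: {address_verified, adult_resident, age_verified, application_complete, case_approved, cond_1, cond_2, cond_3, eligible_tier1, enrolled_program, exempt_fee, has_valid_id, household_head, identity_verified, income_below_cap, means_tested, notify_finance, priority_flag, tax_filed} — 19 facts.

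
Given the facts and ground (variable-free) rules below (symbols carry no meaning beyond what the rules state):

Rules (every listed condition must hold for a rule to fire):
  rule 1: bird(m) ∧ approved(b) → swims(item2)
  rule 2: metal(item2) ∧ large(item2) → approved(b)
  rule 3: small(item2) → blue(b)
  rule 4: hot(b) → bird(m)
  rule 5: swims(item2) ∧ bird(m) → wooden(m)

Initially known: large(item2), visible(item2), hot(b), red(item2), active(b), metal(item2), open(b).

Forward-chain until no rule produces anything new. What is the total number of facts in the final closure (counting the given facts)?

Round 1: rule 2 [metal(item2) ∧ large(item2) → approved(b)]; rule 4 [hot(b) → bird(m)]. New: approved(b), bird(m).
Round 2: rule 1 [bird(m) ∧ approved(b) → swims(item2)]. New: swims(item2).
Round 3: rule 5 [swims(item2) ∧ bird(m) → wooden(m)]. New: wooden(m).
Closure: {active(b), approved(b), bird(m), hot(b), large(item2), metal(item2), open(b), red(item2), swims(item2), visible(item2), wooden(m)} — 11 facts.

11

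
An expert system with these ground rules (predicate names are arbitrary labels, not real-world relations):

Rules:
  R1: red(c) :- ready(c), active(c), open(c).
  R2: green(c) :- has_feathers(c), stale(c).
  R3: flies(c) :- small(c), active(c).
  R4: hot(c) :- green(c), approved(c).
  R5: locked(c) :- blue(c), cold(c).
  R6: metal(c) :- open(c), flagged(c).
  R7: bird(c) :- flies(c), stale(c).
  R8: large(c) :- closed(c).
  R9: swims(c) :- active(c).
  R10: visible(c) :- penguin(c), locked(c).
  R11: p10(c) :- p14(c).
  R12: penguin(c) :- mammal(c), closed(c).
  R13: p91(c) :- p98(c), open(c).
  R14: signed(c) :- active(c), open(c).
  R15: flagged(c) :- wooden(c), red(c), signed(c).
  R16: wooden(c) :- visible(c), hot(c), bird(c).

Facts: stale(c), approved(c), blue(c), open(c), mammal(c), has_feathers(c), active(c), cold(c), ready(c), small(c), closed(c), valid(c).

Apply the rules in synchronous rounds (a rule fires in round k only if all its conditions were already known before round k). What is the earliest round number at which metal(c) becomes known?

[1] R1 [red(c) :- ready(c), active(c), open(c).]; R2 [green(c) :- has_feathers(c), stale(c).]; R3 [flies(c) :- small(c), active(c).]; R5 [locked(c) :- blue(c), cold(c).]; R8 [large(c) :- closed(c).]; R9 [swims(c) :- active(c).]; R12 [penguin(c) :- mammal(c), closed(c).]; R14 [signed(c) :- active(c), open(c).]. ⇒ new: red(c), green(c), flies(c), locked(c), large(c), swims(c), penguin(c), signed(c).
[2] R4 [hot(c) :- green(c), approved(c).]; R7 [bird(c) :- flies(c), stale(c).]; R10 [visible(c) :- penguin(c), locked(c).]. ⇒ new: hot(c), bird(c), visible(c).
[3] R16 [wooden(c) :- visible(c), hot(c), bird(c).]. ⇒ new: wooden(c).
[4] R15 [flagged(c) :- wooden(c), red(c), signed(c).]. ⇒ new: flagged(c).
[5] R6 [metal(c) :- open(c), flagged(c).]. ⇒ new: metal(c).
metal(c) first appears in round 5.

5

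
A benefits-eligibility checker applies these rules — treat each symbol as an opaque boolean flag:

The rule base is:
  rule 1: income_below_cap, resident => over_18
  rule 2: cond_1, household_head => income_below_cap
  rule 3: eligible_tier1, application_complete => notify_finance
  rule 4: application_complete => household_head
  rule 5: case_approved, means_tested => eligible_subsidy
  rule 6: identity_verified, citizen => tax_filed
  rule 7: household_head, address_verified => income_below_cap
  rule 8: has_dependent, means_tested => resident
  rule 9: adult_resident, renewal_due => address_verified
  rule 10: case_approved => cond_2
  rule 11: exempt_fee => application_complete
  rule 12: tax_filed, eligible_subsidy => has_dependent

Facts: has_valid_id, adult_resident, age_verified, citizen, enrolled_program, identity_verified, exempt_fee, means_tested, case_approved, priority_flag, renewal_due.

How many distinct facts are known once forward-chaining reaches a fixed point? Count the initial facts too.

21

Round 1 — rule 5, rule 6, rule 9, rule 10, rule 11, derive eligible_subsidy, tax_filed, address_verified, cond_2, application_complete.
Round 2 — rule 4, rule 12, derive household_head, has_dependent.
Round 3 — rule 7, rule 8, derive income_below_cap, resident.
Round 4 — rule 1, derive over_18.
Closure: {address_verified, adult_resident, age_verified, application_complete, case_approved, citizen, cond_2, eligible_subsidy, enrolled_program, exempt_fee, has_dependent, has_valid_id, household_head, identity_verified, income_below_cap, means_tested, over_18, priority_flag, renewal_due, resident, tax_filed} — 21 facts.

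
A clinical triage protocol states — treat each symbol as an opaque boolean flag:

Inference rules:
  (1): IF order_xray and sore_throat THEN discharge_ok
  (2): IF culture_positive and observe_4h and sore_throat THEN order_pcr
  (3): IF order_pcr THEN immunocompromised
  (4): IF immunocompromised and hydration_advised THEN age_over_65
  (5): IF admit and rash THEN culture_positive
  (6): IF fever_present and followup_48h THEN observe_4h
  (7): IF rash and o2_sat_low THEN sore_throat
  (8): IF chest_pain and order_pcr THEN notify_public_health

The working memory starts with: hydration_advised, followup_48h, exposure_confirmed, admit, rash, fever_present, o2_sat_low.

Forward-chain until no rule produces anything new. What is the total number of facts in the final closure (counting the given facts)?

Round 1 — (5), (6), (7), derive culture_positive, observe_4h, sore_throat.
Round 2 — (2), derive order_pcr.
Round 3 — (3), derive immunocompromised.
Round 4 — (4), derive age_over_65.
Closure: {admit, age_over_65, culture_positive, exposure_confirmed, fever_present, followup_48h, hydration_advised, immunocompromised, o2_sat_low, observe_4h, order_pcr, rash, sore_throat} — 13 facts.

13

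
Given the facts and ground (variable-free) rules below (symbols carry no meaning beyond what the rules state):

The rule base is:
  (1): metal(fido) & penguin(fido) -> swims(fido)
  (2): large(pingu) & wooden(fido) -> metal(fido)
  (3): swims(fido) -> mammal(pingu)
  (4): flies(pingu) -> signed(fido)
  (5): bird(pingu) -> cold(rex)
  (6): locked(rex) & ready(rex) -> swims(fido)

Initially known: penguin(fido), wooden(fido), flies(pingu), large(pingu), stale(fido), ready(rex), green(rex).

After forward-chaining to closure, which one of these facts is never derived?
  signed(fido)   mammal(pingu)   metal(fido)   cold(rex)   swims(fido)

Round 1: (2) [large(pingu) & wooden(fido) -> metal(fido)]; (4) [flies(pingu) -> signed(fido)]. Adds metal(fido), signed(fido).
Round 2: (1) [metal(fido) & penguin(fido) -> swims(fido)]. Adds swims(fido).
Round 3: (3) [swims(fido) -> mammal(pingu)]. Adds mammal(pingu).
Derived: metal(fido) (round 1), mammal(pingu) (round 3), swims(fido) (round 2), signed(fido) (round 1). cold(rex) never appears in any round.

cold(rex)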